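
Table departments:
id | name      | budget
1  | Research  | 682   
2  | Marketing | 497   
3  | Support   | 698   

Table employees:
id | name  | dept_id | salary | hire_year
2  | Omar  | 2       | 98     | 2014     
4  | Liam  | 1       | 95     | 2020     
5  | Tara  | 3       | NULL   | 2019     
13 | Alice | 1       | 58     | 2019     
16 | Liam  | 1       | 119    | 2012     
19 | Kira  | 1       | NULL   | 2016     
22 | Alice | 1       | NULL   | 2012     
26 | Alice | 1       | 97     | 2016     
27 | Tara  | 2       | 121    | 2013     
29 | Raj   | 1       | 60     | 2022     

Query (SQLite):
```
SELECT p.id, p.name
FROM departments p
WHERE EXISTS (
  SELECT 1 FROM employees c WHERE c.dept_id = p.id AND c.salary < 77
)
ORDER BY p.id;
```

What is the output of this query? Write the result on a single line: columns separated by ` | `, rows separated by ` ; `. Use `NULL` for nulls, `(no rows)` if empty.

1 | Research

For each departments row, check whether any employees with matching dept_id has salary < 77.
Keep rows where that is true.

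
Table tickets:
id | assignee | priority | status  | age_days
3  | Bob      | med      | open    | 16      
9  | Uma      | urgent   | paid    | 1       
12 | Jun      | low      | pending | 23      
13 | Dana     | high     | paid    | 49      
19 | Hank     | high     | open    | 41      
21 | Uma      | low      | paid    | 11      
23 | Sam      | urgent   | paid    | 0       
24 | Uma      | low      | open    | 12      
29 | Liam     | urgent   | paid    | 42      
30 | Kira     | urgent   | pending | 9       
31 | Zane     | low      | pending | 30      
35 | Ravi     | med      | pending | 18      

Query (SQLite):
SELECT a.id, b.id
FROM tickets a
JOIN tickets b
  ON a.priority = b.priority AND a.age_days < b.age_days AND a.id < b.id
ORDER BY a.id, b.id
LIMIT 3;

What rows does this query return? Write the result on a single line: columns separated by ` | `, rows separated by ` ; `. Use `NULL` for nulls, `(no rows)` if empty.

3 | 35 ; 9 | 29 ; 9 | 30

Pairs (a,b) with same priority, a.age_days < b.age_days, a.id < b.id.
priority groups: high:{13,19} low:{12,21,24,31} med:{3,35} urgent:{9,23,29,30}
Ordered by (a.id, b.id); first 3.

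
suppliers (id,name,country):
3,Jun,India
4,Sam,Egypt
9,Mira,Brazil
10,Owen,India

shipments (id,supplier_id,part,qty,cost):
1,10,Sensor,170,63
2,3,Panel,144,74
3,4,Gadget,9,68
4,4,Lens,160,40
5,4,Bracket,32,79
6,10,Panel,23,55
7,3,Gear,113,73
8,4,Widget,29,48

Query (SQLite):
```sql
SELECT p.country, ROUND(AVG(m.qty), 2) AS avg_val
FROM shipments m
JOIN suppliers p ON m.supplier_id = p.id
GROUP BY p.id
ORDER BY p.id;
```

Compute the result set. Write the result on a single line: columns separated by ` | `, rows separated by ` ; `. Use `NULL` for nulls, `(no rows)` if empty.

Join each shipments row to its suppliers via supplier_id.
Group joined rows by suppliers.id; compute ROUND(AVG(m.qty), 2) per group.
  3: ids {2, 7} → ROUND(AVG(m.qty), 2)=128.5
  4: ids {3, 4, 5, 8} → ROUND(AVG(m.qty), 2)=57.5
  10: ids {1, 6} → ROUND(AVG(m.qty), 2)=96.5

India | 128.5 ; Egypt | 57.5 ; India | 96.5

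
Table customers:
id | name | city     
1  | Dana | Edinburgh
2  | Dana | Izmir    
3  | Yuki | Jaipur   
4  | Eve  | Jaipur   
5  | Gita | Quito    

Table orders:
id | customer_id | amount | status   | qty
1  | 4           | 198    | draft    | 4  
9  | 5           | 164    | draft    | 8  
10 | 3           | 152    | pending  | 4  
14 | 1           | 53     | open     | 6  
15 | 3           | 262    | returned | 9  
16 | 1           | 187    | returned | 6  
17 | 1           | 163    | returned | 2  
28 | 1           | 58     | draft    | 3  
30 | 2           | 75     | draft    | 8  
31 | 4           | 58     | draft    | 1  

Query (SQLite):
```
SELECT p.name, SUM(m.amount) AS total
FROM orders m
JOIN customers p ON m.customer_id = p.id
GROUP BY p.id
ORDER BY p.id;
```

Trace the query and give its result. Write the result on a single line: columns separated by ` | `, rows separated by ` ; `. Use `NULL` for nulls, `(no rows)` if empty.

Dana | 461 ; Dana | 75 ; Yuki | 414 ; Eve | 256 ; Gita | 164

Join each orders row to its customers via customer_id.
Group joined rows by customers.id; compute SUM(m.amount) per group.
  1: ids {14, 16, 17, 28} → SUM(m.amount)=461
  2: ids {30} → SUM(m.amount)=75
  3: ids {10, 15} → SUM(m.amount)=414
  4: ids {1, 31} → SUM(m.amount)=256
  5: ids {9} → SUM(m.amount)=164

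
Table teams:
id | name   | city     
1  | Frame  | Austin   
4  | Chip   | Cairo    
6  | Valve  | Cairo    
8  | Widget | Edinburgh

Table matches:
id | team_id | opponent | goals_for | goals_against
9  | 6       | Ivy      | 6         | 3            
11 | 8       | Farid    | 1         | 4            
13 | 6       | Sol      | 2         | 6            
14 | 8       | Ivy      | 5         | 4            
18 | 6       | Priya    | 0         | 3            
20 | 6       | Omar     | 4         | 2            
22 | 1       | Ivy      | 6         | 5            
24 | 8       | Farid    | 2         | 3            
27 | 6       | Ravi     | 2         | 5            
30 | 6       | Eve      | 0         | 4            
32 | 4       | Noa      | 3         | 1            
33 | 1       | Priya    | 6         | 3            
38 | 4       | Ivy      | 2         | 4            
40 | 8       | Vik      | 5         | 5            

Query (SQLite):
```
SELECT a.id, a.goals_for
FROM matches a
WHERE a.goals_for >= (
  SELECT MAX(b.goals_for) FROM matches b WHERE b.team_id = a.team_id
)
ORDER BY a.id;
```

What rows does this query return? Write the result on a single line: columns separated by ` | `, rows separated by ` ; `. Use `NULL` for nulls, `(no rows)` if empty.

9 | 6 ; 14 | 5 ; 22 | 6 ; 32 | 3 ; 33 | 6 ; 40 | 5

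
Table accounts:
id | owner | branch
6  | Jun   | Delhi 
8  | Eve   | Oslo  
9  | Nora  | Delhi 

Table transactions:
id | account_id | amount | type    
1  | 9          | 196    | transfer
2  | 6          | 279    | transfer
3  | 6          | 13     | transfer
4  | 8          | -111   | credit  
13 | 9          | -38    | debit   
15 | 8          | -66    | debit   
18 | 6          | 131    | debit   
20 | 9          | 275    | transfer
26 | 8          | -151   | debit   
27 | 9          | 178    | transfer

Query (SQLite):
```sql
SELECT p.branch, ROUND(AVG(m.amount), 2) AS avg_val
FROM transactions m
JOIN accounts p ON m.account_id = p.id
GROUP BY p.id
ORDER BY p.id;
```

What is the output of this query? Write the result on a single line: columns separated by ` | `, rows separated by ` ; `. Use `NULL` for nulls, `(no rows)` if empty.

Join each transactions row to its accounts via account_id.
Group joined rows by accounts.id; compute ROUND(AVG(m.amount), 2) per group.
  6: ids {2, 3, 18} → ROUND(AVG(m.amount), 2)=141
  8: ids {4, 15, 26} → ROUND(AVG(m.amount), 2)=-109.33
  9: ids {1, 13, 20, 27} → ROUND(AVG(m.amount), 2)=152.75

Delhi | 141 ; Oslo | -109.33 ; Delhi | 152.75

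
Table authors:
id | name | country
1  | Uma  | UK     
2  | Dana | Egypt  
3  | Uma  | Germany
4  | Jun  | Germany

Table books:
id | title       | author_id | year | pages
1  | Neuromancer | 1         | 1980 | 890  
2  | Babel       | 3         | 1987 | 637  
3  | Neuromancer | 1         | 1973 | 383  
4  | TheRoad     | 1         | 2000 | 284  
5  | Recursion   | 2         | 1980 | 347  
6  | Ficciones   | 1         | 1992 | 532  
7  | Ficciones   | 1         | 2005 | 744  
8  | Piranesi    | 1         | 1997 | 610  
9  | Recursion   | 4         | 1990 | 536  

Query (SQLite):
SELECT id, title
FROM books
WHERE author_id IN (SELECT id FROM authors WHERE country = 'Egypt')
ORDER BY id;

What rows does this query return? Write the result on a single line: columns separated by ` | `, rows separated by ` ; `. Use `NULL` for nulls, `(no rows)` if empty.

Inner query: authors.id where country = 'Egypt'.
Outer: keep books rows whose author_id is in that set.
Inner query → {2}

5 | Recursion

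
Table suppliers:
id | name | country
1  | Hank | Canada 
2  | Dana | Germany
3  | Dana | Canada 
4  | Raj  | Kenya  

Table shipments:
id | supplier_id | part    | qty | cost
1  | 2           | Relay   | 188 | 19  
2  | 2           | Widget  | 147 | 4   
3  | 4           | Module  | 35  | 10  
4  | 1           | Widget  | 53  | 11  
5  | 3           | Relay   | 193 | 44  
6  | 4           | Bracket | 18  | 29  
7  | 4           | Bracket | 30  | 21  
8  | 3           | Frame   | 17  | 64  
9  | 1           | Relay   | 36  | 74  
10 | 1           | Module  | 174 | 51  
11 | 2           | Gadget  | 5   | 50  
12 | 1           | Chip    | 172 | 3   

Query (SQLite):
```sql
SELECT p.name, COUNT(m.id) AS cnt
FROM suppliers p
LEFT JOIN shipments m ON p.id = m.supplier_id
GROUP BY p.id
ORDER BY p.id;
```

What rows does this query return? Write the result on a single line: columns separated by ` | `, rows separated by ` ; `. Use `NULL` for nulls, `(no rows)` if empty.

LEFT JOIN keeps every suppliers row; unmatched ones get NULL for shipments columns.
Group by suppliers.id and compute COUNT(m.id). COUNT(col) of an all-NULL group is 0.
  1: ids {4, 9, 10, 12} → COUNT(m.id)=4
  2: ids {1, 2, 11} → COUNT(m.id)=3
  3: ids {5, 8} → COUNT(m.id)=2
  4: ids {3, 6, 7} → COUNT(m.id)=3

Hank | 4 ; Dana | 3 ; Dana | 2 ; Raj | 3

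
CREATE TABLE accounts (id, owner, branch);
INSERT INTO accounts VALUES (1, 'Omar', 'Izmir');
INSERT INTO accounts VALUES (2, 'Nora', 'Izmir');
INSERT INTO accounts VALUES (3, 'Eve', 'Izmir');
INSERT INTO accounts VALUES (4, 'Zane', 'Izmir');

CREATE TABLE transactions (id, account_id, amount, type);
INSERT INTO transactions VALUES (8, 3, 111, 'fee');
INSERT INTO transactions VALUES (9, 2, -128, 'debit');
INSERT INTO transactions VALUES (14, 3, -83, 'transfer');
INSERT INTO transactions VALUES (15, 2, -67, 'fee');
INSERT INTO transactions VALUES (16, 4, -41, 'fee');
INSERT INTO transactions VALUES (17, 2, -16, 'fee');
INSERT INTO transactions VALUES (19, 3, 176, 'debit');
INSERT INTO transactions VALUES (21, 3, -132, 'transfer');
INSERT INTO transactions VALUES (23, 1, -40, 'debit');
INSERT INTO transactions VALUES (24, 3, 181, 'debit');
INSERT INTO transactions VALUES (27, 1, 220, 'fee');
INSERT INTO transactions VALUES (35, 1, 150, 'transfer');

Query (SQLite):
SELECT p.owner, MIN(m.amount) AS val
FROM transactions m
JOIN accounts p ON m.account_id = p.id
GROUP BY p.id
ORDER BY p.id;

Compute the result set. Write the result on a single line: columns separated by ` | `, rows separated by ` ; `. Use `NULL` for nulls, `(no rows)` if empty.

Join each transactions row to its accounts via account_id.
Group joined rows by accounts.id; compute MIN(m.amount) per group.
  1: ids {23, 27, 35} → MIN(m.amount)=-40
  2: ids {9, 15, 17} → MIN(m.amount)=-128
  3: ids {8, 14, 19, 21, 24} → MIN(m.amount)=-132
  4: ids {16} → MIN(m.amount)=-41

Omar | -40 ; Nora | -128 ; Eve | -132 ; Zane | -41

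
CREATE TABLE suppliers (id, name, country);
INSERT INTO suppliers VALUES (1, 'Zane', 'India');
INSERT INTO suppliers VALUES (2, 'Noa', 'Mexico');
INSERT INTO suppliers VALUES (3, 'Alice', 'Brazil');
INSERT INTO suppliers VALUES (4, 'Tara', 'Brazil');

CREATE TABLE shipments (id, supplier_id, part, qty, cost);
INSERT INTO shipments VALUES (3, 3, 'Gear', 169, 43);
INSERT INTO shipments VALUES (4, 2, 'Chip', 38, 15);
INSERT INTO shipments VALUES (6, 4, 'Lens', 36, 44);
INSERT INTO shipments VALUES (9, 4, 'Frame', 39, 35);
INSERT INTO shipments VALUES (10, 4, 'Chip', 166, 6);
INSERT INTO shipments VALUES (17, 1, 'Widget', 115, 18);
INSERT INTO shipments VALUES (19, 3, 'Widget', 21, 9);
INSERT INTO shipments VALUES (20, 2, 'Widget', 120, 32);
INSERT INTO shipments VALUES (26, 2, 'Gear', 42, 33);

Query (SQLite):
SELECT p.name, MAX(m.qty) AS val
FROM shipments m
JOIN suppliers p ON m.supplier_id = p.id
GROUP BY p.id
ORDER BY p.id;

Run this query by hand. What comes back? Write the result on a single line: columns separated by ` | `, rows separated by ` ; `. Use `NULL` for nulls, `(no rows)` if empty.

Join each shipments row to its suppliers via supplier_id.
Group joined rows by suppliers.id; compute MAX(m.qty) per group.
  1: ids {17} → MAX(m.qty)=115
  2: ids {4, 20, 26} → MAX(m.qty)=120
  3: ids {3, 19} → MAX(m.qty)=169
  4: ids {6, 9, 10} → MAX(m.qty)=166

Zane | 115 ; Noa | 120 ; Alice | 169 ; Tara | 166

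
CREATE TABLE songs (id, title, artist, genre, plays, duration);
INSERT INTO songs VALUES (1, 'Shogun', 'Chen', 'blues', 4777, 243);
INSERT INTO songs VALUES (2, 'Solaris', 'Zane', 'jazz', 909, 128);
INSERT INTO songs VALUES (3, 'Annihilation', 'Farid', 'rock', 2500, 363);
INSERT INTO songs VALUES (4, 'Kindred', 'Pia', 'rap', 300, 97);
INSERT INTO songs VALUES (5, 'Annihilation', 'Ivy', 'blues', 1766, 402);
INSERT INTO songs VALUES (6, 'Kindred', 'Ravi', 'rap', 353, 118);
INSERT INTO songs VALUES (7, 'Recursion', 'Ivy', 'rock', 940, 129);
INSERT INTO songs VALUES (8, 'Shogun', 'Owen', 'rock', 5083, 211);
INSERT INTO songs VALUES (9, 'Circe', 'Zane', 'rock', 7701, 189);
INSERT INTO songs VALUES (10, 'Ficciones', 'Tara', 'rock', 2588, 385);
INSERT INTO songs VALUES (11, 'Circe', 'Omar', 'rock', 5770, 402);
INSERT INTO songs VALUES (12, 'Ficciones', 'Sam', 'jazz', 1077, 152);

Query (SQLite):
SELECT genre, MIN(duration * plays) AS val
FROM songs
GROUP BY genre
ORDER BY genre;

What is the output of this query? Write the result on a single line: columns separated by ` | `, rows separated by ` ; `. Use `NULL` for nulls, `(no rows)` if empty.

For each row compute duration * plays.
Group by genre; take MIN of the expression per group.
  blues: ids {1, 5} → MIN(duration * plays)=709932
  jazz: ids {2, 12} → MIN(duration * plays)=116352
  rap: ids {4, 6} → MIN(duration * plays)=29100
  rock: ids {3, 7, 8, 9, 10, 11} → MIN(duration * plays)=121260

blues | 709932 ; jazz | 116352 ; rap | 29100 ; rock | 121260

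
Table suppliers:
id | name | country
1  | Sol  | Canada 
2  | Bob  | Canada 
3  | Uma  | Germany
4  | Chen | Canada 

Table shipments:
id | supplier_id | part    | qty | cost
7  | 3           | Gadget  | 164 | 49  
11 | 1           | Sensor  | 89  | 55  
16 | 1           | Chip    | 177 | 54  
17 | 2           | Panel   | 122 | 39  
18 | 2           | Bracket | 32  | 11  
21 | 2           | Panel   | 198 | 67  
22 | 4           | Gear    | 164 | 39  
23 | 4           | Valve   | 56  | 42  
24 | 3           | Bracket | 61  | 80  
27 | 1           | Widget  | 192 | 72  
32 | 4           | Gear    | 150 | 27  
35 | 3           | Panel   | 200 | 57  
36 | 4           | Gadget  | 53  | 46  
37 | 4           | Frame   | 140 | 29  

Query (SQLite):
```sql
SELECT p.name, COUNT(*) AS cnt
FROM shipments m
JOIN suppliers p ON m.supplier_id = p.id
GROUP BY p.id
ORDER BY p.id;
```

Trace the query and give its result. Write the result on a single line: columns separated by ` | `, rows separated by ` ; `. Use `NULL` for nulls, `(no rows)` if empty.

Join each shipments row to its suppliers via supplier_id.
Group joined rows by suppliers.id; compute COUNT(*) per group.
  1: ids {11, 16, 27} → COUNT(*)=3
  2: ids {17, 18, 21} → COUNT(*)=3
  3: ids {7, 24, 35} → COUNT(*)=3
  4: ids {22, 23, 32, 36, 37} → COUNT(*)=5

Sol | 3 ; Bob | 3 ; Uma | 3 ; Chen | 5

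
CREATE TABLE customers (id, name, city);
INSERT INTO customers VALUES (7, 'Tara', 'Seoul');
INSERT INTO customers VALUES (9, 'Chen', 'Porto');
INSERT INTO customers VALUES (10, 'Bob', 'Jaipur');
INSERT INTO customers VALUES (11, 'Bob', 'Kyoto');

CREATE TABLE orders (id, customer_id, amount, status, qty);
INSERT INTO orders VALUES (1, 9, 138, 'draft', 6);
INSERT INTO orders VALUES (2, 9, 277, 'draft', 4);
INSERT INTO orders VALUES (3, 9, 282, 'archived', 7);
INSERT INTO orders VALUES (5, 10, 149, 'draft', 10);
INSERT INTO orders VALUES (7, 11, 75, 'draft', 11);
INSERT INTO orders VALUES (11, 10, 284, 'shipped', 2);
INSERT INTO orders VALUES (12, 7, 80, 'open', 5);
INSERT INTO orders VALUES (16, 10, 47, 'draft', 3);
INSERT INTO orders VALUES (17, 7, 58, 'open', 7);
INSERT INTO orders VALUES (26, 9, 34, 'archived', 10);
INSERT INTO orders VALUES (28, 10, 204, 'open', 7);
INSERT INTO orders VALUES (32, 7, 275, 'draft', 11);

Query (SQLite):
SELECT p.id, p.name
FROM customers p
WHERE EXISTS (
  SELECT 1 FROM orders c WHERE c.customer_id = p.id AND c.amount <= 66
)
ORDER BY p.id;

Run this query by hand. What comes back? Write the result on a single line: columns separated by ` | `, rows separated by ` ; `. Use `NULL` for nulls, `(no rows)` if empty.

For each customers row, check whether any orders with matching customer_id has amount <= 66.
Keep rows where that is true.

7 | Tara ; 9 | Chen ; 10 | Bob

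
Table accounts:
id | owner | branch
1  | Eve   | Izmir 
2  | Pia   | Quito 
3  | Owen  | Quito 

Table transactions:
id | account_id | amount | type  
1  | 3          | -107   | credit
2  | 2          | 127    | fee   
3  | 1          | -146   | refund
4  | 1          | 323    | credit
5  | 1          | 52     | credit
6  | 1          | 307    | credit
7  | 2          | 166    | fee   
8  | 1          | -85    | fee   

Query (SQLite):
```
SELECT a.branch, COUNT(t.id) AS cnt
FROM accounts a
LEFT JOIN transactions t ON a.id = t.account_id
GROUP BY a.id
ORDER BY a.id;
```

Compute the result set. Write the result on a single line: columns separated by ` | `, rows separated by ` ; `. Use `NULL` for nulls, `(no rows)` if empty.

LEFT JOIN keeps every accounts row; unmatched ones get NULL for transactions columns.
Group by accounts.id and compute COUNT(t.id). COUNT(col) of an all-NULL group is 0.
  1: ids {3, 4, 5, 6, 8} → COUNT(t.id)=5
  2: ids {2, 7} → COUNT(t.id)=2
  3: ids {1} → COUNT(t.id)=1

Izmir | 5 ; Quito | 2 ; Quito | 1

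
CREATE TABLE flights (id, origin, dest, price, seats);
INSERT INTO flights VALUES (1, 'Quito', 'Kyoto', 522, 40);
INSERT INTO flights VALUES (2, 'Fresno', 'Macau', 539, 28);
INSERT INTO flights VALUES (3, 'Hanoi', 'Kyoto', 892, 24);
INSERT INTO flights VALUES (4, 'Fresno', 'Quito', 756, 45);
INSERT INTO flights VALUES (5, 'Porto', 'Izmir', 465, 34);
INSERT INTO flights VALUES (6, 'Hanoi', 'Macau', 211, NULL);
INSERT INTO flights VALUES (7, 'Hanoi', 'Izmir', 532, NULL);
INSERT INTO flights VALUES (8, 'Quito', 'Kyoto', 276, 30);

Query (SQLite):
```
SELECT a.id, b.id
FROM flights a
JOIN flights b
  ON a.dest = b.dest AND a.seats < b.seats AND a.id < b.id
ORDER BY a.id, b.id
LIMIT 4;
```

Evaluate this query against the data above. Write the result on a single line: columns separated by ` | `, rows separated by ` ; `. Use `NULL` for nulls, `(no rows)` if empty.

Pairs (a,b) with same dest, a.seats < b.seats, a.id < b.id.
dest groups: Izmir:{5,7} Kyoto:{1,3,8} Macau:{2,6} Quito:{4}
Ordered by (a.id, b.id); first 4.

3 | 8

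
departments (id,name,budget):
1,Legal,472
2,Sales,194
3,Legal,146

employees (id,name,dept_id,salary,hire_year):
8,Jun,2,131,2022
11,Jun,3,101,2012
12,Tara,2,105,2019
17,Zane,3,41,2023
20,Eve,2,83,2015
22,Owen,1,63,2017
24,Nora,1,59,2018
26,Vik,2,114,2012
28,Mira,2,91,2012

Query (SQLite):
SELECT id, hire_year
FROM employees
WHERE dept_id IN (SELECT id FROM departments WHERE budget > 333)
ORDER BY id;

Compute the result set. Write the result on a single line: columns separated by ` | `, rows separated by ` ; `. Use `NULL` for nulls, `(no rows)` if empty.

Inner query: departments.id where budget > 333.
Outer: keep employees rows whose dept_id is in that set.
Inner query → {1}

22 | 2017 ; 24 | 2018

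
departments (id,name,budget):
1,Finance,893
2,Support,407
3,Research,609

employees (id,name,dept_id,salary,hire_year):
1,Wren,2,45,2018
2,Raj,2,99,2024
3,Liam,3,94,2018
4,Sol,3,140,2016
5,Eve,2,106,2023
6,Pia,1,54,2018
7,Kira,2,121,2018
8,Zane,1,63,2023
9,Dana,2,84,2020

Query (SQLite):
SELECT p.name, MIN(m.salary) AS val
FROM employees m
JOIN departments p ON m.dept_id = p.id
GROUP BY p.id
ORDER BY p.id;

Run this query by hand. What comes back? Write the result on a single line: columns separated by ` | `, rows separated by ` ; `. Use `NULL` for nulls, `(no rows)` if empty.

Finance | 54 ; Support | 45 ; Research | 94

Join each employees row to its departments via dept_id.
Group joined rows by departments.id; compute MIN(m.salary) per group.
  1: ids {6, 8} → MIN(m.salary)=54
  2: ids {1, 2, 5, 7, 9} → MIN(m.salary)=45
  3: ids {3, 4} → MIN(m.salary)=94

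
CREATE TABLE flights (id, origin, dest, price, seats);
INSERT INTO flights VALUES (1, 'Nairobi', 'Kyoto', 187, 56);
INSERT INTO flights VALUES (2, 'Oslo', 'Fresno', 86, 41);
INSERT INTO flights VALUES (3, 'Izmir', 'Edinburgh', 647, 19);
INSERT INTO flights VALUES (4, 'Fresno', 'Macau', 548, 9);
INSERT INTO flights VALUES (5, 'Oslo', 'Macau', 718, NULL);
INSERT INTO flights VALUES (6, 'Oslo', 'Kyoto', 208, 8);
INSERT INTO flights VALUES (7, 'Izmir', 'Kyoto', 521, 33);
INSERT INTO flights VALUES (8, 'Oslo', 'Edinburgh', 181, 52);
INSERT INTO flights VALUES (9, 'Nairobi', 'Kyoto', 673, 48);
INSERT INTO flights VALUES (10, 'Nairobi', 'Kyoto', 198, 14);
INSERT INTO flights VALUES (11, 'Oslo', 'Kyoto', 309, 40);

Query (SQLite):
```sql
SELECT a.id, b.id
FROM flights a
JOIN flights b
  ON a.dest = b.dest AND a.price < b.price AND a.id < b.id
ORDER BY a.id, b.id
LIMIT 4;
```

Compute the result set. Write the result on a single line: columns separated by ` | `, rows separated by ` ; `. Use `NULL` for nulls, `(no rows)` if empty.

Pairs (a,b) with same dest, a.price < b.price, a.id < b.id.
dest groups: Edinburgh:{3,8} Fresno:{2} Kyoto:{1,6,7,9,10,11} Macau:{4,5}
Ordered by (a.id, b.id); first 4.

1 | 6 ; 1 | 7 ; 1 | 9 ; 1 | 10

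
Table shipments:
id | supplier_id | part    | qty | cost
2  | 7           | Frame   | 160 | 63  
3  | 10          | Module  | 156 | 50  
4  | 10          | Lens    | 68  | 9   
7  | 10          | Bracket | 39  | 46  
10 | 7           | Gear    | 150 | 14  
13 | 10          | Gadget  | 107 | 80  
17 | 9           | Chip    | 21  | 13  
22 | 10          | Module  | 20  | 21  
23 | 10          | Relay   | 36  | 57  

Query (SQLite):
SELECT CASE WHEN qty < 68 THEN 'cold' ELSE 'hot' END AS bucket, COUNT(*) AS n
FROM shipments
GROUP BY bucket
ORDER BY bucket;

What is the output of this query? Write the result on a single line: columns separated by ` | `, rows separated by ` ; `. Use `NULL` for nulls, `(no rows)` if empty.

Bucket rows by qty < 68 → 'cold' else 'hot'; count each bucket.

cold | 4 ; hot | 5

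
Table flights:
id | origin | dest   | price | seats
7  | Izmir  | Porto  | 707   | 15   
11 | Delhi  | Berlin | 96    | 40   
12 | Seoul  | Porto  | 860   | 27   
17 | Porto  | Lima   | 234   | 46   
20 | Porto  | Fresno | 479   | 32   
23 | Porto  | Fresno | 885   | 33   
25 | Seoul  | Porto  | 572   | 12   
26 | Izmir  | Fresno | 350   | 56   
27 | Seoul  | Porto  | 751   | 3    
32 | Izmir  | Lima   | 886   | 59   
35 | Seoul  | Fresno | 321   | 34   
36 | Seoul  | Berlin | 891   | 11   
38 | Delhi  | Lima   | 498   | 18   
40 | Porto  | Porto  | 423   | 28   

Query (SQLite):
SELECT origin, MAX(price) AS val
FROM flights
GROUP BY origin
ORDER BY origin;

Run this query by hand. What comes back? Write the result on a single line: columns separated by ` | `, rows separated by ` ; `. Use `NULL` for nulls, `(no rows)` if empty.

Delhi | 498 ; Izmir | 886 ; Porto | 885 ; Seoul | 891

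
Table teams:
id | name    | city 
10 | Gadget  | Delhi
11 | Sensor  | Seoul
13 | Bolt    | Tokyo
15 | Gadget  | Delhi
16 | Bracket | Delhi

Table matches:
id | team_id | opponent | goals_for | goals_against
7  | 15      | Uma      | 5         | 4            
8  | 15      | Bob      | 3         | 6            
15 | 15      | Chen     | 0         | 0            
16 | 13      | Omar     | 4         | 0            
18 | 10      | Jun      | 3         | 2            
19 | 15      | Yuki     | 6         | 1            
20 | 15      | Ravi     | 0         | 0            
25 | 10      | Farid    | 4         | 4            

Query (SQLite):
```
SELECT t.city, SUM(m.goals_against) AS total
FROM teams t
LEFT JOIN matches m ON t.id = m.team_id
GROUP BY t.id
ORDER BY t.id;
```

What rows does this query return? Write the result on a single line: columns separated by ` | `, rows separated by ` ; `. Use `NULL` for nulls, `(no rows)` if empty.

Delhi | 6 ; Seoul | NULL ; Tokyo | 0 ; Delhi | 11 ; Delhi | NULL

LEFT JOIN keeps every teams row; unmatched ones get NULL for matches columns.
Group by teams.id and compute SUM(m.goals_against). SUM over an all-NULL group is NULL.
  10: ids {18, 25} → SUM(m.goals_against)=6
  11: ids {—} → SUM(m.goals_against)=NULL
  13: ids {16} → SUM(m.goals_against)=0
  15: ids {7, 8, 15, 19, 20} → SUM(m.goals_against)=11
  16: ids {—} → SUM(m.goals_against)=NULL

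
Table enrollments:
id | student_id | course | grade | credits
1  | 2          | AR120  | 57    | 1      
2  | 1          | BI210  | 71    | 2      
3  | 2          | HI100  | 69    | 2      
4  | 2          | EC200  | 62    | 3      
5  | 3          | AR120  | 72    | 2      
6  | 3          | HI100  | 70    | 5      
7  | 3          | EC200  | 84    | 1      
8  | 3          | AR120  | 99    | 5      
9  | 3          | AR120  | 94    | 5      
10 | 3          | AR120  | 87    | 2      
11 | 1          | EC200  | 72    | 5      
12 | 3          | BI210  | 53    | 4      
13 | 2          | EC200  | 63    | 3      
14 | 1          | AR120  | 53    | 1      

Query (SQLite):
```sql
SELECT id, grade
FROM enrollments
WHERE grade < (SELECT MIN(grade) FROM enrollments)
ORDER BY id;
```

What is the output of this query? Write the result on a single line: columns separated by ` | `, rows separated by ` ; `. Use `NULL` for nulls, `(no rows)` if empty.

(no rows)

Scalar subquery: MIN(grade) over all enrollments rows = 53.
Keep rows where grade < that value.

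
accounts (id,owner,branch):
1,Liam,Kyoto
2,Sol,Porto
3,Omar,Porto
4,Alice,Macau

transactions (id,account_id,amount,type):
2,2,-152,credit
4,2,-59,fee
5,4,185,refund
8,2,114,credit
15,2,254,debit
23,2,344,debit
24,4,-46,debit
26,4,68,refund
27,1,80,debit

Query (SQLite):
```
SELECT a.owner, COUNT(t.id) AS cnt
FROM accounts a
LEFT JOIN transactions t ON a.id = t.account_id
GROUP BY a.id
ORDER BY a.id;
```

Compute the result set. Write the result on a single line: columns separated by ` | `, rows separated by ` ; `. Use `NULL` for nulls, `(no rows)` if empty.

LEFT JOIN keeps every accounts row; unmatched ones get NULL for transactions columns.
Group by accounts.id and compute COUNT(t.id). COUNT(col) of an all-NULL group is 0.
  1: ids {27} → COUNT(t.id)=1
  2: ids {2, 4, 8, 15, 23} → COUNT(t.id)=5
  3: ids {—} → COUNT(t.id)=0
  4: ids {5, 24, 26} → COUNT(t.id)=3

Liam | 1 ; Sol | 5 ; Omar | 0 ; Alice | 3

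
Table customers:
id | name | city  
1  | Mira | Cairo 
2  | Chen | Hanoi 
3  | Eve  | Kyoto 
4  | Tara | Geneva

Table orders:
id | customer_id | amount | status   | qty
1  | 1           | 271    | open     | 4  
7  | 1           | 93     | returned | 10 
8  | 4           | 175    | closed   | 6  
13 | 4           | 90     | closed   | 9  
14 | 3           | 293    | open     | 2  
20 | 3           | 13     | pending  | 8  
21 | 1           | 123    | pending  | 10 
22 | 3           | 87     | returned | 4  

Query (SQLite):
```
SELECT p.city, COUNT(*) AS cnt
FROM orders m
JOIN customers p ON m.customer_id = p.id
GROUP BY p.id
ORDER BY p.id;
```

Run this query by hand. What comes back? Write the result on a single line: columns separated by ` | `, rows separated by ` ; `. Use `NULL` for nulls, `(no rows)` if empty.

Cairo | 3 ; Kyoto | 3 ; Geneva | 2

Join each orders row to its customers via customer_id.
Group joined rows by customers.id; compute COUNT(*) per group.
  1: ids {1, 7, 21} → COUNT(*)=3
  3: ids {14, 20, 22} → COUNT(*)=3
  4: ids {8, 13} → COUNT(*)=2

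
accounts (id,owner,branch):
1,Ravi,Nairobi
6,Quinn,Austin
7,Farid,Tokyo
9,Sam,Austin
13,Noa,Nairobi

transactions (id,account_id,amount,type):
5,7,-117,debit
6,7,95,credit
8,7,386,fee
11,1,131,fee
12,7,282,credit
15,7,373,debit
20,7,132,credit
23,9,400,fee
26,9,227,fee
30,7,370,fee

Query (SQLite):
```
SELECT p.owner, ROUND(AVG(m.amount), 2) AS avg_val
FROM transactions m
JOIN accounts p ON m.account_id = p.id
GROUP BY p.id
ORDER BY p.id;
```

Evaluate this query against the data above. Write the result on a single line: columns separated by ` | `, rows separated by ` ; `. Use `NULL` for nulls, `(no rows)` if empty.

Join each transactions row to its accounts via account_id.
Group joined rows by accounts.id; compute ROUND(AVG(m.amount), 2) per group.
  1: ids {11} → ROUND(AVG(m.amount), 2)=131
  7: ids {5, 6, 8, 12, 15, 20, 30} → ROUND(AVG(m.amount), 2)=217.29
  9: ids {23, 26} → ROUND(AVG(m.amount), 2)=313.5

Ravi | 131 ; Farid | 217.29 ; Sam | 313.5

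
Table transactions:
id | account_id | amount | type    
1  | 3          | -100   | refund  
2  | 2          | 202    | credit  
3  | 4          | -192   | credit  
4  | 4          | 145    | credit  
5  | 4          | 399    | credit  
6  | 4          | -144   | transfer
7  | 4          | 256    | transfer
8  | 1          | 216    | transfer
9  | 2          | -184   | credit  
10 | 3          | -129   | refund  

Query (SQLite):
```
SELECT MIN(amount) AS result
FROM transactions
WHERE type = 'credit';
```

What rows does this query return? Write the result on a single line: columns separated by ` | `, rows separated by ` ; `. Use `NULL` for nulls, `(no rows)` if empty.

-192

Rows where type='credit' → amount values: [202, -192, 145, 399, -184].
MIN of non-NULL values = -192.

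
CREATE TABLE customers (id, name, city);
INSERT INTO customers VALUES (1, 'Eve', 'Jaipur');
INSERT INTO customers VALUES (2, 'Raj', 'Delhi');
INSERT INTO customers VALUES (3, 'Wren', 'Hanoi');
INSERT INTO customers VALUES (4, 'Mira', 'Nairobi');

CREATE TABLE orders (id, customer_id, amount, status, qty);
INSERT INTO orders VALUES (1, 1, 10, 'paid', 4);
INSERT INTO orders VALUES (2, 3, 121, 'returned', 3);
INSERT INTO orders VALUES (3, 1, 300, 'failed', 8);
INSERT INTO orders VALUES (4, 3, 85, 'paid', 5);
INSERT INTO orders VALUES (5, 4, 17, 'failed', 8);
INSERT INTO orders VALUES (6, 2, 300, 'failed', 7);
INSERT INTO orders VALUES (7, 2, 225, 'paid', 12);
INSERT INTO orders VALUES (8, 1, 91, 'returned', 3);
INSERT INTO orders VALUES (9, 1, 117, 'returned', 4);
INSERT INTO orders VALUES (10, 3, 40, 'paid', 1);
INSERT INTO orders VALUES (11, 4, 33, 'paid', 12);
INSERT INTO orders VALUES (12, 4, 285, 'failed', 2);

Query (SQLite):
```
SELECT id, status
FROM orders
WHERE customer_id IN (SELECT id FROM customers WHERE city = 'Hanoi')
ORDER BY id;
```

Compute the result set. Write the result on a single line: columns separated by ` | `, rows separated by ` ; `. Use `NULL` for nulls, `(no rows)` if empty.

2 | returned ; 4 | paid ; 10 | paid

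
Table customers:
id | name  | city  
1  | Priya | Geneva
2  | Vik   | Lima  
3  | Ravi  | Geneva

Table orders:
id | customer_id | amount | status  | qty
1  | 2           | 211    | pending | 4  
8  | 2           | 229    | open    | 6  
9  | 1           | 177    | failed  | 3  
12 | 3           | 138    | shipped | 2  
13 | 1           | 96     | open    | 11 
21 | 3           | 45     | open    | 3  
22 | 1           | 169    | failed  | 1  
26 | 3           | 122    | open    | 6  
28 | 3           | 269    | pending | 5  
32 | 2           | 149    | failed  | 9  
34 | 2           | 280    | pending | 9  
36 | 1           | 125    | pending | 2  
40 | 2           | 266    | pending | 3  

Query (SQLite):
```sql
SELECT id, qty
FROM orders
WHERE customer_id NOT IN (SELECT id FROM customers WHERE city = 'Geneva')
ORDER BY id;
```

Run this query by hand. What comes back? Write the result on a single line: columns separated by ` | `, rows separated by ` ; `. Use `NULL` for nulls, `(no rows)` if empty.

1 | 4 ; 8 | 6 ; 32 | 9 ; 34 | 9 ; 40 | 3

Inner query: customers.id where city = 'Geneva'.
Outer: keep orders rows whose customer_id is not in that set.
Inner query → {1, 3}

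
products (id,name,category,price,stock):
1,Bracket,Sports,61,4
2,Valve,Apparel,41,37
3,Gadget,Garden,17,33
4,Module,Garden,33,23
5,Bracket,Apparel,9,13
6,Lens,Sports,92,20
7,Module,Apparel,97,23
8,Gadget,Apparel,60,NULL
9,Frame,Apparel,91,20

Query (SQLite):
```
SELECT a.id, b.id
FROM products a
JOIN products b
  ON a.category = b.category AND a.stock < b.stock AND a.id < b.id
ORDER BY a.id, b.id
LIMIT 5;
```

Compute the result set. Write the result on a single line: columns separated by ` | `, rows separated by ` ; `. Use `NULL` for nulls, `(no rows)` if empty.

1 | 6 ; 5 | 7 ; 5 | 9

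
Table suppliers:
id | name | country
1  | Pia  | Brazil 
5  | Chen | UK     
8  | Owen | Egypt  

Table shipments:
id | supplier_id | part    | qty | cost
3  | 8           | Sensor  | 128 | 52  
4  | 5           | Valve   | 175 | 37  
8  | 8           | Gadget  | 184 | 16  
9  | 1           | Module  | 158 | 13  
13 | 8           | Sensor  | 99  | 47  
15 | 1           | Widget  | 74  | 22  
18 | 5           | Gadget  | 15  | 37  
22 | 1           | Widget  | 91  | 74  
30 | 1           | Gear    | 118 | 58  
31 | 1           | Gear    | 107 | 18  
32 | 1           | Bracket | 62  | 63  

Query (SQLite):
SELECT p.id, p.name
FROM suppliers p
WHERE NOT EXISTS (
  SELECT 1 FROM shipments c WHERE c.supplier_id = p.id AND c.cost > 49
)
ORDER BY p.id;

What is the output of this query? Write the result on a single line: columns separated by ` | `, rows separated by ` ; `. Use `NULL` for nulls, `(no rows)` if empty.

5 | Chen

For each suppliers row, check whether any shipments with matching supplier_id has cost > 49.
Keep rows where that is false.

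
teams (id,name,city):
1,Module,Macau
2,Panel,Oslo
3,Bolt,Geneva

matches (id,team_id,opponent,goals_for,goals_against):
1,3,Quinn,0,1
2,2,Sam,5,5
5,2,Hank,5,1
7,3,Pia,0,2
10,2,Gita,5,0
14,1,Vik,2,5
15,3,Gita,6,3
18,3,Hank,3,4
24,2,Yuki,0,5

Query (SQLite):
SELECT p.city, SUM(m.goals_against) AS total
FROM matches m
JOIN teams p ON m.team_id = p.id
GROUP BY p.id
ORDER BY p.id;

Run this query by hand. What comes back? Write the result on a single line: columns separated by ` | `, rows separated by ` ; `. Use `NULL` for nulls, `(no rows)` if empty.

Join each matches row to its teams via team_id.
Group joined rows by teams.id; compute SUM(m.goals_against) per group.
  1: ids {14} → SUM(m.goals_against)=5
  2: ids {2, 5, 10, 24} → SUM(m.goals_against)=11
  3: ids {1, 7, 15, 18} → SUM(m.goals_against)=10

Macau | 5 ; Oslo | 11 ; Geneva | 10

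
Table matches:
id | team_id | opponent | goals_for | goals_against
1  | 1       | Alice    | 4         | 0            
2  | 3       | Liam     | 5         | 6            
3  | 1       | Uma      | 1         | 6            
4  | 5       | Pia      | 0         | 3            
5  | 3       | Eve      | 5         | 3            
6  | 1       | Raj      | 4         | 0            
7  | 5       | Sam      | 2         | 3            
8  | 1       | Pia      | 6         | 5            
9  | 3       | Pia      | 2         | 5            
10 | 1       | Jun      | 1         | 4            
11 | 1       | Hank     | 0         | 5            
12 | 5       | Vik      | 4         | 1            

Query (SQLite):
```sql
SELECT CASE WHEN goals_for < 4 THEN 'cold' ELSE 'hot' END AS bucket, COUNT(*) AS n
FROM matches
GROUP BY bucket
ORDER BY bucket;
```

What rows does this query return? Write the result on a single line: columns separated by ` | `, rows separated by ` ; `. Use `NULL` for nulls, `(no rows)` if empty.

cold | 6 ; hot | 6

Bucket rows by goals_for < 4 → 'cold' else 'hot'; count each bucket.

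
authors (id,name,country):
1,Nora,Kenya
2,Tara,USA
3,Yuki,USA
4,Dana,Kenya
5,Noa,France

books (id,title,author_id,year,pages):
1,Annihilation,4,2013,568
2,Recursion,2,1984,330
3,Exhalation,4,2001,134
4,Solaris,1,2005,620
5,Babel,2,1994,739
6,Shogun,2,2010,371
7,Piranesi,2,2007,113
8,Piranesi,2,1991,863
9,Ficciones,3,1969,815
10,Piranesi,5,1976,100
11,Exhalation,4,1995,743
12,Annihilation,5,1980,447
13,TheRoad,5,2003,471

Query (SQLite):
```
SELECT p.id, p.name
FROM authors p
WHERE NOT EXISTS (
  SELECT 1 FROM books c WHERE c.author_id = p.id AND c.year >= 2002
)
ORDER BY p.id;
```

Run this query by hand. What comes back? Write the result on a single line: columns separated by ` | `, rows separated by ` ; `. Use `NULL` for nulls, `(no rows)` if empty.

For each authors row, check whether any books with matching author_id has year >= 2002.
Keep rows where that is false.

3 | Yuki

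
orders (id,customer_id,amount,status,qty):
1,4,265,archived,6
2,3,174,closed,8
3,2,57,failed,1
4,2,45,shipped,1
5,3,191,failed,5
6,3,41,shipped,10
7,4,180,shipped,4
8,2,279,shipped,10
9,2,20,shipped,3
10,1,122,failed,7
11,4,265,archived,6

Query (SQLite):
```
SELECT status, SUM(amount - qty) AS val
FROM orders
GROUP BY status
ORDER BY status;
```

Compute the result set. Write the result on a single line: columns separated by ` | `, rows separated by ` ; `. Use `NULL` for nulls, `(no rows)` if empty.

archived | 518 ; closed | 166 ; failed | 357 ; shipped | 537

For each row compute amount - qty.
Group by status; take SUM of the expression per group.
  archived: ids {1, 11} → SUM(amount - qty)=518
  closed: ids {2} → SUM(amount - qty)=166
  failed: ids {3, 5, 10} → SUM(amount - qty)=357
  shipped: ids {4, 6, 7, 8, 9} → SUM(amount - qty)=537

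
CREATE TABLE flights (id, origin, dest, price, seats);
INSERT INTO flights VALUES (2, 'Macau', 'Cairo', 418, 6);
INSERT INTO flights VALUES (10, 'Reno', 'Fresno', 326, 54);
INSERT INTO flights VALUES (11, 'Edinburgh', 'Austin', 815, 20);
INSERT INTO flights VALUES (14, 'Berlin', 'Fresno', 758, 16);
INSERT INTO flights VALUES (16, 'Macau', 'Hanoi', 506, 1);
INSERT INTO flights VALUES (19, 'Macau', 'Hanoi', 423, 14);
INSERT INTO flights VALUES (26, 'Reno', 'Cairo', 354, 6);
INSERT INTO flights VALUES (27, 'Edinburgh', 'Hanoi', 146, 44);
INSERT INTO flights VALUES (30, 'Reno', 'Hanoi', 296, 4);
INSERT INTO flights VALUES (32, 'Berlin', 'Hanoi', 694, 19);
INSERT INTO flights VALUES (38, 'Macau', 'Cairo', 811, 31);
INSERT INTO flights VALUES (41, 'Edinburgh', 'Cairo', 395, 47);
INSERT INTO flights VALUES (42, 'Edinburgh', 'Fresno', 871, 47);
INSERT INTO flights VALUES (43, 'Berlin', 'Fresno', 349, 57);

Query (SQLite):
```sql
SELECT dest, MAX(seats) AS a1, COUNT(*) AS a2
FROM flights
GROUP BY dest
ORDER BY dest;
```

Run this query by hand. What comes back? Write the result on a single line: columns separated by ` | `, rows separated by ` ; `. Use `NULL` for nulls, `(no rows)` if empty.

Austin | 20 | 1 ; Cairo | 47 | 4 ; Fresno | 57 | 4 ; Hanoi | 44 | 5

Group flights by dest.
Per group compute: MAX(seats), COUNT(*).
  Austin: ids {11} → MAX(seats)=20, COUNT(*)=1
  Cairo: ids {2, 26, 38, 41} → MAX(seats)=47, COUNT(*)=4
  Fresno: ids {10, 14, 42, 43} → MAX(seats)=57, COUNT(*)=4
  Hanoi: ids {16, 19, 27, 30, 32} → MAX(seats)=44, COUNT(*)=5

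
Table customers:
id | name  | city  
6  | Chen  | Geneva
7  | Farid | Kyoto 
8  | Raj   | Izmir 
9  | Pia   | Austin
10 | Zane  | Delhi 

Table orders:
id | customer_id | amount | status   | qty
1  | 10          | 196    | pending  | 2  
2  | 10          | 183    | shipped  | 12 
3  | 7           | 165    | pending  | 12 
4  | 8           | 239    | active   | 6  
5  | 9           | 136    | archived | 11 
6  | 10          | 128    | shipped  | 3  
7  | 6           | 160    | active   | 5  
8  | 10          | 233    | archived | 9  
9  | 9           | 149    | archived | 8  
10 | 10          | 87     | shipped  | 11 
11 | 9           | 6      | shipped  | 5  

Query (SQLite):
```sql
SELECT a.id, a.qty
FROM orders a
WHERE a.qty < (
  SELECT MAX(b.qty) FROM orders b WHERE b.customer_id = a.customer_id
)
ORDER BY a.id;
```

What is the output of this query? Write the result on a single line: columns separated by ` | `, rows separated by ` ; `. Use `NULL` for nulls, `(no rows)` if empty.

For each orders row a, compute MAX(qty) over rows sharing a.customer_id.
Keep row a if a.qty < that per-group MAX.
  customer_id=6: MAX(qty) = 5
  customer_id=7: MAX(qty) = 12
  customer_id=8: MAX(qty) = 6
  customer_id=9: MAX(qty) = 11
  customer_id=10: MAX(qty) = 12

1 | 2 ; 6 | 3 ; 8 | 9 ; 9 | 8 ; 10 | 11 ; 11 | 5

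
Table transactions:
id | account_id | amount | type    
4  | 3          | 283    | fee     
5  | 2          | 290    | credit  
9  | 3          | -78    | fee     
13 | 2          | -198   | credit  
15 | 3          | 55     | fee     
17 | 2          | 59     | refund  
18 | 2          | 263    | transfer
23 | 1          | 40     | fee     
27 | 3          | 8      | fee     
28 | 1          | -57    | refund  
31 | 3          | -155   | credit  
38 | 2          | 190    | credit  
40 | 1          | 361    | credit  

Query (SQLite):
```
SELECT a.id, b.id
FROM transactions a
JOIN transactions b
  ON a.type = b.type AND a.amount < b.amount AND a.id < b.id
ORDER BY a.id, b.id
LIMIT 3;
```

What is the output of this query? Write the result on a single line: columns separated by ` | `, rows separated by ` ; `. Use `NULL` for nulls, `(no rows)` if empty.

5 | 40 ; 9 | 15 ; 9 | 23

Pairs (a,b) with same type, a.amount < b.amount, a.id < b.id.
type groups: credit:{5,13,31,38,40} fee:{4,9,15,23,27} refund:{17,28} transfer:{18}
Ordered by (a.id, b.id); first 3.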